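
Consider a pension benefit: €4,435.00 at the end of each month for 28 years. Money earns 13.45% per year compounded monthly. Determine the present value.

This is an ordinary annuity: 336 payments of €4,435.00 at the end of each month.
Periodic rate r = 0.1345/12 per month; n is counted in months.
PV = PMT × [(1 − (1+r)^−n)/r] = 4,435 × [1 − (1+r)^−336] / r = €386,335.88

€386,335.88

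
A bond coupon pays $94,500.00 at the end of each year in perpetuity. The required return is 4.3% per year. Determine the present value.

Periodic rate r = 0.043 per year.
Level perpetuity: PV = PMT / r = 94,500 / (0.043) = $2,197,674.42.

$2,197,674.42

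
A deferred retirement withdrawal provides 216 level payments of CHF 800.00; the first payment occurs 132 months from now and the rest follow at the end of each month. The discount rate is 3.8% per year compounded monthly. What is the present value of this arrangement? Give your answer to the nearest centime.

Ordinary annuity of 216 payments, first payment at period 132.
Periodic rate r = 0.038/12 per month; n is counted in months.
The ordinary-annuity PV formula values the stream one period before the first payment (period 131); discount that back 131 periods:
PV₀ = 800 × [1 − (1+r)^−216] / r × (1+r)^−131 = CHF 82,621.80

CHF 82,621.80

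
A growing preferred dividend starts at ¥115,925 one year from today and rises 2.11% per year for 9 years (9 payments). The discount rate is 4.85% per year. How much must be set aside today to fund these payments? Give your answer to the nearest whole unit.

Periodic rate r = 0.0485 per year.
Growing ordinary annuity: PV = PMT₁ × [1 − ((1+g)/(1+r))^n] / (r − g) = 115,925 × [1 − ((1+0.0211)/(1+r))^9] / (r − 0.0211) = ¥897,150.

¥897,150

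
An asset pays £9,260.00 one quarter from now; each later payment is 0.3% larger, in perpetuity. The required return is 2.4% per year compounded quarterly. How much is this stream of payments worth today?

£3,086,666.67

Periodic rate r = 0.024/4 per quarter.
Growing perpetuity (Gordon): PV = PMT₁ / (r − g) = 9,260 / (r − 0.003) = £3,086,666.67.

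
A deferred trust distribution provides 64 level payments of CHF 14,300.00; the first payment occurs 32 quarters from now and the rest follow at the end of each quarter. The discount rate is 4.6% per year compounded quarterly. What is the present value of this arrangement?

Ordinary annuity of 64 payments, first payment at period 32.
Periodic rate r = 0.046/4 per quarter; n is counted in quarters.
The ordinary-annuity PV formula values the stream one period before the first payment (period 31); discount that back 31 periods:
PV₀ = 14,300 × [1 − (1+r)^−64] / r × (1+r)^−31 = CHF 452,717.93

CHF 452,717.93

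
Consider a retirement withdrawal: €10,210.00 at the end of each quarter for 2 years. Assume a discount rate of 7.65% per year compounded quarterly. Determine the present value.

This is an ordinary annuity: 8 payments of €10,210.00 at the end of each quarter.
Periodic rate r = 0.0765/4 per quarter; n is counted in quarters.
PV = PMT × [(1 − (1+r)^−n)/r] = 10,210 × [1 − (1+r)^−8] / r = €75,076.02

€75,076.02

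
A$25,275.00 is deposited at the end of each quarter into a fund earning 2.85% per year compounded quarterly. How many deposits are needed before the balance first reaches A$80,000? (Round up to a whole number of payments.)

Periodic rate r = 0.0285/4 per quarter; n is counted in quarters.
Ordinary annuity FV: 80,000 = 25,275 × [((1+r)^n − 1)/r].
(1+r)^n = 1 + 80,000 × r / 25,275, so n = ln(1 + 80,000·r/25,275) / ln(1+r) = 3.14.
Round up to a whole number of payments: n = 4.

4 payments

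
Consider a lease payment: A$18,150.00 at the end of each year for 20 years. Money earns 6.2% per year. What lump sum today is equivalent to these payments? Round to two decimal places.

A$204,840.78

This is an ordinary annuity: 20 payments of A$18,150.00 at the end of each year.
Periodic rate r = 0.062 per year.
PV = PMT × [(1 − (1+r)^−n)/r] = 18,150 × [1 − (1+r)^−20] / r = A$204,840.78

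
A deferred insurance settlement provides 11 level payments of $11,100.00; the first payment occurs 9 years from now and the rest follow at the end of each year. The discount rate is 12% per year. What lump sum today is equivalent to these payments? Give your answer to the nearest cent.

$26,619.32

Ordinary annuity of 11 payments, first payment at period 9.
Periodic rate r = 0.12 per year.
The ordinary-annuity PV formula values the stream one period before the first payment (period 8); discount that back 8 periods:
PV₀ = 11,100 × [1 − (1+r)^−11] / r × (1+r)^−8 = $26,619.32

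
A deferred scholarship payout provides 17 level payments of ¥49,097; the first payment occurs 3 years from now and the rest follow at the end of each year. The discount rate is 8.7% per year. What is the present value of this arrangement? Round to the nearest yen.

¥361,956

Ordinary annuity of 17 payments, first payment at period 3.
Periodic rate r = 0.087 per year.
The ordinary-annuity PV formula values the stream one period before the first payment (period 2); discount that back 2 periods:
PV₀ = 49,097 × [1 − (1+r)^−17] / r × (1+r)^−2 = ¥361,956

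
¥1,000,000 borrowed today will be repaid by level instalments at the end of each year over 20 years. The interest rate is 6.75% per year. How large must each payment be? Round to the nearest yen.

¥92,567

Level ordinary annuity; solve PV = PMT × [(1 − (1+r)^−n)/r] for PMT.
Periodic rate r = 0.0675 per year.
With n = 20: PMT = 1,000,000 / ([(1 − (1+r)^−n)/r]) = ¥92,567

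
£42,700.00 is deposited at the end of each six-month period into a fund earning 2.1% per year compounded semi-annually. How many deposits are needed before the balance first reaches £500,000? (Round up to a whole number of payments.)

12 payments

Periodic rate r = 0.021/2 per half-year; n is counted in half-years.
Ordinary annuity FV: 500,000 = 42,700 × [((1+r)^n − 1)/r].
(1+r)^n = 1 + 500,000 × r / 42,700, so n = ln(1 + 500,000·r/42,700) / ln(1+r) = 11.10.
Round up to a whole number of payments: n = 12.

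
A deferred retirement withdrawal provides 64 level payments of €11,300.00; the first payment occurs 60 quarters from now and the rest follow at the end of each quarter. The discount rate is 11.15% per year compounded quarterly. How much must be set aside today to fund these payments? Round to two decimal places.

Ordinary annuity of 64 payments, first payment at period 60.
Periodic rate r = 0.1115/4 per quarter; n is counted in quarters.
The ordinary-annuity PV formula values the stream one period before the first payment (period 59); discount that back 59 periods:
PV₀ = 11,300 × [1 − (1+r)^−64] / r × (1+r)^−59 = €66,275.85

€66,275.85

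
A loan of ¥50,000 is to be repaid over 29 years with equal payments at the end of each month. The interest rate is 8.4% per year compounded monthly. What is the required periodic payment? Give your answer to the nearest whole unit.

¥384

Level ordinary annuity; solve PV = PMT × [(1 − (1+r)^−n)/r] for PMT.
Periodic rate r = 0.084/12 per month; n is counted in months.
With n = 348: PMT = 50,000 / ([(1 − (1+r)^−n)/r]) = ¥384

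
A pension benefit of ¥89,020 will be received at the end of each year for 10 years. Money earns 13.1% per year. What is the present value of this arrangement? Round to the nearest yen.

This is an ordinary annuity: 10 payments of ¥89,020 at the end of each year.
Periodic rate r = 0.131 per year.
PV = PMT × [(1 − (1+r)^−n)/r] = 89,020 × [1 − (1+r)^−10] / r = ¥481,120

¥481,120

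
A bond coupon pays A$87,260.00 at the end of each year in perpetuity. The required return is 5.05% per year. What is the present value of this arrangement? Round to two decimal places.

Periodic rate r = 0.0505 per year.
Level perpetuity: PV = PMT / r = 87,260 / (0.0505) = A$1,727,920.79.

A$1,727,920.79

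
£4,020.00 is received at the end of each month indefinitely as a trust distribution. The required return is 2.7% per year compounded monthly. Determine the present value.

£1,786,666.67

Periodic rate r = 0.027/12 per month.
Level perpetuity: PV = PMT / r = 4,020 / (0.027/12) = £1,786,666.67.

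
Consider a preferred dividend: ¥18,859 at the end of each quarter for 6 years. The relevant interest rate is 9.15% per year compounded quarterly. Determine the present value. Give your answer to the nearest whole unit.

This is an ordinary annuity: 24 payments of ¥18,859 at the end of each quarter.
Periodic rate r = 0.0915/4 per quarter; n is counted in quarters.
PV = PMT × [(1 − (1+r)^−n)/r] = 18,859 × [1 − (1+r)^−24] / r = ¥345,348

¥345,348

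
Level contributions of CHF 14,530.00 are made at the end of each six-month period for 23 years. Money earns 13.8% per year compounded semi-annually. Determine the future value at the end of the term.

This is an ordinary annuity: 46 deposits of CHF 14,530.00 at the end of each six-month period.
Periodic rate r = 0.138/2 per half-year; n is counted in half-years.
FV = PMT × [((1+r)^n − 1)/r] = 14,530 × [(1+r)^46 − 1] / r = CHF 4,322,475.03

CHF 4,322,475.03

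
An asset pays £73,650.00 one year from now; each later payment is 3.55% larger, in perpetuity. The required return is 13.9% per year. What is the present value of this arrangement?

Periodic rate r = 0.139 per year.
Growing perpetuity (Gordon): PV = PMT₁ / (r − g) = 73,650 / (r − 0.0355) = £711,594.20.

£711,594.20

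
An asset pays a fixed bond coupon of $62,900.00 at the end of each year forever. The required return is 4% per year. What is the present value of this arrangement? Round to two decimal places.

Periodic rate r = 0.04 per year.
Level perpetuity: PV = PMT / r = 62,900 / (0.04) = $1,572,500.00.

$1,572,500.00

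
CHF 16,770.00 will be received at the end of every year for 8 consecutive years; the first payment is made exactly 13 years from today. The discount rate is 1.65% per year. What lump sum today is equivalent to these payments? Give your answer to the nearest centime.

Ordinary annuity of 8 payments, first payment at period 13.
Periodic rate r = 0.0165 per year.
The ordinary-annuity PV formula values the stream one period before the first payment (period 12); discount that back 12 periods:
PV₀ = 16,770 × [1 − (1+r)^−8] / r × (1+r)^−12 = CHF 102,484.10

CHF 102,484.10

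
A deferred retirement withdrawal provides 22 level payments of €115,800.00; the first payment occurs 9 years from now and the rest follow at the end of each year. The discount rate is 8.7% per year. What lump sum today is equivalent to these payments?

Ordinary annuity of 22 payments, first payment at period 9.
Periodic rate r = 0.087 per year.
The ordinary-annuity PV formula values the stream one period before the first payment (period 8); discount that back 8 periods:
PV₀ = 115,800 × [1 − (1+r)^−22] / r × (1+r)^−8 = €573,924.46

€573,924.46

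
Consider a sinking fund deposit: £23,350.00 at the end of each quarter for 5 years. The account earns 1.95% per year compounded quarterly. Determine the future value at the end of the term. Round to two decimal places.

£489,273.87

This is an ordinary annuity: 20 deposits of £23,350.00 at the end of each quarter.
Periodic rate r = 0.0195/4 per quarter; n is counted in quarters.
FV = PMT × [((1+r)^n − 1)/r] = 23,350 × [(1+r)^20 − 1] / r = £489,273.87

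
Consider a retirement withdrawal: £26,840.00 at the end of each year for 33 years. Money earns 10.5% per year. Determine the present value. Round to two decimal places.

£246,142.76

This is an ordinary annuity: 33 payments of £26,840.00 at the end of each year.
Periodic rate r = 0.105 per year.
PV = PMT × [(1 − (1+r)^−n)/r] = 26,840 × [1 − (1+r)^−33] / r = £246,142.76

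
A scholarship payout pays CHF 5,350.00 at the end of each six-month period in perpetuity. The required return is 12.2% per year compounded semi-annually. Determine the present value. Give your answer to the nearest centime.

CHF 87,704.92

Periodic rate r = 0.122/2 per half-year.
Level perpetuity: PV = PMT / r = 5,350 / (0.122/2) = CHF 87,704.92.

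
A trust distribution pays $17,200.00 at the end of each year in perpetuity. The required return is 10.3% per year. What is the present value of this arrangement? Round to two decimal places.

Periodic rate r = 0.103 per year.
Level perpetuity: PV = PMT / r = 17,200 / (0.103) = $166,990.29.

$166,990.29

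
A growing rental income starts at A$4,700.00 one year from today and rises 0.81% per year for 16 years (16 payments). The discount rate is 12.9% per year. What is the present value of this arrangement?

A$32,527.26

Periodic rate r = 0.129 per year.
Growing ordinary annuity: PV = PMT₁ × [1 − ((1+g)/(1+r))^n] / (r − g) = 4,700 × [1 − ((1+0.0081)/(1+r))^16] / (r − 0.0081) = A$32,527.26.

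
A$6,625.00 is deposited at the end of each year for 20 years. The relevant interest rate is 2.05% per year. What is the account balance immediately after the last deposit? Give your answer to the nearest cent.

This is an ordinary annuity: 20 deposits of A$6,625.00 at the end of each year.
Periodic rate r = 0.0205 per year.
FV = PMT × [((1+r)^n − 1)/r] = 6,625 × [(1+r)^20 − 1] / r = A$161,773.95

A$161,773.95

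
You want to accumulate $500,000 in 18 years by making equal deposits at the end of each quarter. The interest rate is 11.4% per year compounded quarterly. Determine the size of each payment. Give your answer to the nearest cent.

$2,171.18

Level ordinary annuity; solve FV = PMT × [((1+r)^n − 1)/r] for PMT.
Periodic rate r = 0.114/4 per quarter; n is counted in quarters.
With n = 72: PMT = 500,000 / ([((1+r)^n − 1)/r]) = $2,171.18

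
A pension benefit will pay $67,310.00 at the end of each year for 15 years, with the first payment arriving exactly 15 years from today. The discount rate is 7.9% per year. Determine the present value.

$199,932.30

Ordinary annuity of 15 payments, first payment at period 15.
Periodic rate r = 0.079 per year.
The ordinary-annuity PV formula values the stream one period before the first payment (period 14); discount that back 14 periods:
PV₀ = 67,310 × [1 − (1+r)^−15] / r × (1+r)^−14 = $199,932.30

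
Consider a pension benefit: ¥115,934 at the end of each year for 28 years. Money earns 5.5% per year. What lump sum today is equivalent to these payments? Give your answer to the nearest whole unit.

¥1,637,153

This is an ordinary annuity: 28 payments of ¥115,934 at the end of each year.
Periodic rate r = 0.055 per year.
PV = PMT × [(1 − (1+r)^−n)/r] = 115,934 × [1 − (1+r)^−28] / r = ¥1,637,153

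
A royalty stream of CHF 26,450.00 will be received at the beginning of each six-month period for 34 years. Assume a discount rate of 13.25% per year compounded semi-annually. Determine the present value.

This is an annuity due: 68 payments of CHF 26,450.00 at the beginning of each six-month period.
Periodic rate r = 0.1325/2 per half-year; n is counted in half-years.
PV = PMT × [(1 − (1+r)^−n)/r] × (1+r) = 26,450 × [1 − (1+r)^−68] / r × (1+r) = CHF 420,266.73

CHF 420,266.73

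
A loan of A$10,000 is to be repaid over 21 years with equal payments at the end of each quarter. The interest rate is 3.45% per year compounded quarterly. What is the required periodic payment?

A$167.83

Level ordinary annuity; solve PV = PMT × [(1 − (1+r)^−n)/r] for PMT.
Periodic rate r = 0.0345/4 per quarter; n is counted in quarters.
With n = 84: PMT = 10,000 / ([(1 − (1+r)^−n)/r]) = A$167.83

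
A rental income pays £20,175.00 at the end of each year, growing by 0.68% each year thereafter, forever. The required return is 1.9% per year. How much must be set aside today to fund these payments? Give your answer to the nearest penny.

Periodic rate r = 0.019 per year.
Growing perpetuity (Gordon): PV = PMT₁ / (r − g) = 20,175 / (r − 0.0068) = £1,653,688.52.

£1,653,688.52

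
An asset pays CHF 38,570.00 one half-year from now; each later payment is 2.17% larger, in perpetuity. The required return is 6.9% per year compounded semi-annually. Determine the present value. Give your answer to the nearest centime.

Periodic rate r = 0.069/2 per half-year.
Growing perpetuity (Gordon): PV = PMT₁ / (r − g) = 38,570 / (r − 0.0217) = CHF 3,013,281.25.

CHF 3,013,281.25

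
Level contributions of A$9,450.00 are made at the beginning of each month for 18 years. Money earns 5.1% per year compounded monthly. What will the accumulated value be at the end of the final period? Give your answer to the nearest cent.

A$3,348,151.97

This is an annuity due: 216 deposits of A$9,450.00 at the beginning of each month.
Periodic rate r = 0.051/12 per month; n is counted in months.
FV = PMT × [((1+r)^n − 1)/r] × (1+r) = 9,450 × [(1+r)^216 − 1] / r × (1+r) = A$3,348,151.97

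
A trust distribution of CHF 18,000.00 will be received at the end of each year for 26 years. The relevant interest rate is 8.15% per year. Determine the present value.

This is an ordinary annuity: 26 payments of CHF 18,000.00 at the end of each year.
Periodic rate r = 0.0815 per year.
PV = PMT × [(1 − (1+r)^−n)/r] = 18,000 × [1 − (1+r)^−26] / r = CHF 192,056.72

CHF 192,056.72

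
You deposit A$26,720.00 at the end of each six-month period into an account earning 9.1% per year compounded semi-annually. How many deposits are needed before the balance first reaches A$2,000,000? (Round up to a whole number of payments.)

Periodic rate r = 0.091/2 per half-year; n is counted in half-years.
Ordinary annuity FV: 2,000,000 = 26,720 × [((1+r)^n − 1)/r].
(1+r)^n = 1 + 2,000,000 × r / 26,720, so n = ln(1 + 2,000,000·r/26,720) / ln(1+r) = 33.33.
Round up to a whole number of payments: n = 34.

34 payments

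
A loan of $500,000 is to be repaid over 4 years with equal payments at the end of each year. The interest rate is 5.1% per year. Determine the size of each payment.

Level ordinary annuity; solve PV = PMT × [(1 − (1+r)^−n)/r] for PMT.
Periodic rate r = 0.051 per year.
With n = 4: PMT = 500,000 / ([(1 − (1+r)^−n)/r]) = $141,333.60

$141,333.60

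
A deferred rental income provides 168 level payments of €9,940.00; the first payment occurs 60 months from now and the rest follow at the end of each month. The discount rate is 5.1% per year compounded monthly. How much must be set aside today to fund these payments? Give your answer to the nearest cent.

€927,980.19

Ordinary annuity of 168 payments, first payment at period 60.
Periodic rate r = 0.051/12 per month; n is counted in months.
The ordinary-annuity PV formula values the stream one period before the first payment (period 59); discount that back 59 periods:
PV₀ = 9,940 × [1 − (1+r)^−168] / r × (1+r)^−59 = €927,980.19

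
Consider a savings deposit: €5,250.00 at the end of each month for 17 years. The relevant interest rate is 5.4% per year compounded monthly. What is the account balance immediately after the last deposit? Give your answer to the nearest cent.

€1,748,979.18

This is an ordinary annuity: 204 deposits of €5,250.00 at the end of each month.
Periodic rate r = 0.054/12 per month; n is counted in months.
FV = PMT × [((1+r)^n − 1)/r] = 5,250 × [(1+r)^204 − 1] / r = €1,748,979.18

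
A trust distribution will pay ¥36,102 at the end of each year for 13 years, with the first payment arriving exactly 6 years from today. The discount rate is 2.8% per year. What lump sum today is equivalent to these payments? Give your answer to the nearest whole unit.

Ordinary annuity of 13 payments, first payment at period 6.
Periodic rate r = 0.028 per year.
The ordinary-annuity PV formula values the stream one period before the first payment (period 5); discount that back 5 periods:
PV₀ = 36,102 × [1 − (1+r)^−13] / r × (1+r)^−5 = ¥338,745

¥338,745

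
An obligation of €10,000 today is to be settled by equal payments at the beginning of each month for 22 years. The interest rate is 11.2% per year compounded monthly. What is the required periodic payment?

€101.18

Level annuity due; solve PV = PMT × [(1 − (1+r)^−n)/r] × (1+r) for PMT.
Periodic rate r = 0.112/12 per month; n is counted in months.
With n = 264: PMT = 10,000 / ([(1 − (1+r)^−n)/r] × (1+r)) = €101.18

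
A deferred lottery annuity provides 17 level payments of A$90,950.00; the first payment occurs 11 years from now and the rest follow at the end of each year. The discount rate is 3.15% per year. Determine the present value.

A$867,635.74

Ordinary annuity of 17 payments, first payment at period 11.
Periodic rate r = 0.0315 per year.
The ordinary-annuity PV formula values the stream one period before the first payment (period 10); discount that back 10 periods:
PV₀ = 90,950 × [1 − (1+r)^−17] / r × (1+r)^−10 = A$867,635.74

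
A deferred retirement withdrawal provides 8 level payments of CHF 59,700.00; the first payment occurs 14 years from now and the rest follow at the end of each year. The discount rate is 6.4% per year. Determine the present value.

CHF 162,916.09

Ordinary annuity of 8 payments, first payment at period 14.
Periodic rate r = 0.064 per year.
The ordinary-annuity PV formula values the stream one period before the first payment (period 13); discount that back 13 periods:
PV₀ = 59,700 × [1 − (1+r)^−8] / r × (1+r)^−13 = CHF 162,916.09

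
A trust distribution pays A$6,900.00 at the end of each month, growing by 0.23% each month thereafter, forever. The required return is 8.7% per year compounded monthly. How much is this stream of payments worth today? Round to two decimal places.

A$1,393,939.39

Periodic rate r = 0.087/12 per month.
Growing perpetuity (Gordon): PV = PMT₁ / (r − g) = 6,900 / (r − 0.0023) = A$1,393,939.39.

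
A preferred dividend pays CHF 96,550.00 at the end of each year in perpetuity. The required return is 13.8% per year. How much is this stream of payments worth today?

Periodic rate r = 0.138 per year.
Level perpetuity: PV = PMT / r = 96,550 / (0.138) = CHF 699,637.68.

CHF 699,637.68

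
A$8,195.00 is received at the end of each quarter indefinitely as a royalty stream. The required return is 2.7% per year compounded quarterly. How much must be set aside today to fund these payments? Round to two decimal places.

Periodic rate r = 0.027/4 per quarter.
Level perpetuity: PV = PMT / r = 8,195 / (0.027/4) = A$1,214,074.07.

A$1,214,074.07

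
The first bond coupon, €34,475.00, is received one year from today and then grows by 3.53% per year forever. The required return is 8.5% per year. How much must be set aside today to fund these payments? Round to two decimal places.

Periodic rate r = 0.085 per year.
Growing perpetuity (Gordon): PV = PMT₁ / (r − g) = 34,475 / (r − 0.0353) = €693,661.97.

€693,661.97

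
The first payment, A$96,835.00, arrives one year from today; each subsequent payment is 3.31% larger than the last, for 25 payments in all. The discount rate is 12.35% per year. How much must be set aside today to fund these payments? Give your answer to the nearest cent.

Periodic rate r = 0.1235 per year.
Growing ordinary annuity: PV = PMT₁ × [1 − ((1+g)/(1+r))^n] / (r − g) = 96,835 × [1 − ((1+0.0331)/(1+r))^25] / (r − 0.0331) = A$939,632.06.

A$939,632.06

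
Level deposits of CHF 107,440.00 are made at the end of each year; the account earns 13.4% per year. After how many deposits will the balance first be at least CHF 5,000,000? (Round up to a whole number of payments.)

Periodic rate r = 0.134 per year.
Ordinary annuity FV: 5,000,000 = 107,440 × [((1+r)^n − 1)/r].
(1+r)^n = 1 + 5,000,000 × r / 107,440, so n = ln(1 + 5,000,000·r/107,440) / ln(1+r) = 15.74.
Round up to a whole number of payments: n = 16.

16 payments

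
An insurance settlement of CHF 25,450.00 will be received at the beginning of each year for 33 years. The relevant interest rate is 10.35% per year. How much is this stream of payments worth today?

This is an annuity due: 33 payments of CHF 25,450.00 at the beginning of each year.
Periodic rate r = 0.1035 per year.
PV = PMT × [(1 − (1+r)^−n)/r] × (1+r) = 25,450 × [1 − (1+r)^−33] / r × (1+r) = CHF 260,823.31

CHF 260,823.31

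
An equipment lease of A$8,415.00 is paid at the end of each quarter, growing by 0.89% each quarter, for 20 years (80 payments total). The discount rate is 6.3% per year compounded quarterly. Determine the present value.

A$513,531.70

Periodic rate r = 0.063/4 per quarter; n is counted in quarters.
Growing ordinary annuity: PV = PMT₁ × [1 − ((1+g)/(1+r))^n] / (r − g) = 8,415 × [1 − ((1+0.0089)/(1+r))^80] / (r − 0.0089) = A$513,531.70.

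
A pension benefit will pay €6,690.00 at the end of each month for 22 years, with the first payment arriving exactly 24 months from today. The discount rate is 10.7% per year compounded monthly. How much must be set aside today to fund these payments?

€553,003.11

Ordinary annuity of 264 payments, first payment at period 24.
Periodic rate r = 0.107/12 per month; n is counted in months.
The ordinary-annuity PV formula values the stream one period before the first payment (period 23); discount that back 23 periods:
PV₀ = 6,690 × [1 − (1+r)^−264] / r × (1+r)^−23 = €553,003.11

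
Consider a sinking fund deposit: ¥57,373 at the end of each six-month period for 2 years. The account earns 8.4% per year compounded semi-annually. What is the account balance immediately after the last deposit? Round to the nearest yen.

¥244,359

This is an ordinary annuity: 4 deposits of ¥57,373 at the end of each six-month period.
Periodic rate r = 0.084/2 per half-year; n is counted in half-years.
FV = PMT × [((1+r)^n − 1)/r] = 57,373 × [(1+r)^4 − 1] / r = ¥244,359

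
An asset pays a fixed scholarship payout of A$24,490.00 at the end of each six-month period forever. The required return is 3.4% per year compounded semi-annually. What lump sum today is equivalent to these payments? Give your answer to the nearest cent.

A$1,440,588.24

Periodic rate r = 0.034/2 per half-year.
Level perpetuity: PV = PMT / r = 24,490 / (0.034/2) = A$1,440,588.24.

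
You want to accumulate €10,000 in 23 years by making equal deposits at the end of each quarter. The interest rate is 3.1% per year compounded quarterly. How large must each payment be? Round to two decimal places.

Level ordinary annuity; solve FV = PMT × [((1+r)^n − 1)/r] for PMT.
Periodic rate r = 0.031/4 per quarter; n is counted in quarters.
With n = 92: PMT = 10,000 / ([((1+r)^n − 1)/r]) = €74.92

€74.92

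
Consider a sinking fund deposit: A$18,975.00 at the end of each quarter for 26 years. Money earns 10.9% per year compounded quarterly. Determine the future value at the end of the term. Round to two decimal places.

A$10,709,709.22

This is an ordinary annuity: 104 deposits of A$18,975.00 at the end of each quarter.
Periodic rate r = 0.109/4 per quarter; n is counted in quarters.
FV = PMT × [((1+r)^n − 1)/r] = 18,975 × [(1+r)^104 − 1] / r = A$10,709,709.22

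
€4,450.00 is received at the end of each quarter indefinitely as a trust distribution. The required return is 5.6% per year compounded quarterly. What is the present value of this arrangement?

Periodic rate r = 0.056/4 per quarter.
Level perpetuity: PV = PMT / r = 4,450 / (0.056/4) = €317,857.14.

€317,857.14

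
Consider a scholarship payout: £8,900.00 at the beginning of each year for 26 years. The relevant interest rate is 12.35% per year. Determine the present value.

This is an annuity due: 26 payments of £8,900.00 at the beginning of each year.
Periodic rate r = 0.1235 per year.
PV = PMT × [(1 − (1+r)^−n)/r] × (1+r) = 8,900 × [1 − (1+r)^−26] / r × (1+r) = £77,043.78

£77,043.78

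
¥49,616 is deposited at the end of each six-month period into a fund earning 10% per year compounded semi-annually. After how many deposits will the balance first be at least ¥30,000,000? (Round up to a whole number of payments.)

Periodic rate r = 0.1/2 per half-year; n is counted in half-years.
Ordinary annuity FV: 30,000,000 = 49,616 × [((1+r)^n − 1)/r].
(1+r)^n = 1 + 30,000,000 × r / 49,616, so n = ln(1 + 30,000,000·r/49,616) / ln(1+r) = 70.54.
Round up to a whole number of payments: n = 71.

71 payments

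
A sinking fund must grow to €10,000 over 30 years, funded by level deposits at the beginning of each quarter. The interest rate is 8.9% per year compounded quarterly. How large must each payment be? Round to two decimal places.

€16.71

Level annuity due; solve FV = PMT × [((1+r)^n − 1)/r] × (1+r) for PMT.
Periodic rate r = 0.089/4 per quarter; n is counted in quarters.
With n = 120: PMT = 10,000 / ([((1+r)^n − 1)/r] × (1+r)) = €16.71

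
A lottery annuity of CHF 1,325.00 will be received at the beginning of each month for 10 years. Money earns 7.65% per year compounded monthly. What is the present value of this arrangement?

This is an annuity due: 120 payments of CHF 1,325.00 at the beginning of each month.
Periodic rate r = 0.0765/12 per month; n is counted in months.
PV = PMT × [(1 − (1+r)^−n)/r] × (1+r) = 1,325 × [1 − (1+r)^−120] / r × (1+r) = CHF 111,598.48

CHF 111,598.48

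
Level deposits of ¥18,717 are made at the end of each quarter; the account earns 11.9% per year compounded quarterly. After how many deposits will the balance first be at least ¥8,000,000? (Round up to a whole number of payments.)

90 payments

Periodic rate r = 0.119/4 per quarter; n is counted in quarters.
Ordinary annuity FV: 8,000,000 = 18,717 × [((1+r)^n − 1)/r].
(1+r)^n = 1 + 8,000,000 × r / 18,717, so n = ln(1 + 8,000,000·r/18,717) / ln(1+r) = 89.32.
Round up to a whole number of payments: n = 90.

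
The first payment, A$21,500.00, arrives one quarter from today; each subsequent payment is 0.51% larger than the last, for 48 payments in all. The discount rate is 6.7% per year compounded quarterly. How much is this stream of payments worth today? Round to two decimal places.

A$784,098.78

Periodic rate r = 0.067/4 per quarter; n is counted in quarters.
Growing ordinary annuity: PV = PMT₁ × [1 − ((1+g)/(1+r))^n] / (r − g) = 21,500 × [1 − ((1+0.0051)/(1+r))^48] / (r − 0.0051) = A$784,098.78.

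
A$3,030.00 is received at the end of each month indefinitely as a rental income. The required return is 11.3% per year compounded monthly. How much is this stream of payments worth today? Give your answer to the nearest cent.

A$321,769.91

Periodic rate r = 0.113/12 per month.
Level perpetuity: PV = PMT / r = 3,030 / (0.113/12) = A$321,769.91.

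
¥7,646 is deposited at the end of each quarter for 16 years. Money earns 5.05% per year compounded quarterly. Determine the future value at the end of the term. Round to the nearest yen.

This is an ordinary annuity: 64 deposits of ¥7,646 at the end of each quarter.
Periodic rate r = 0.0505/4 per quarter; n is counted in quarters.
FV = PMT × [((1+r)^n − 1)/r] = 7,646 × [(1+r)^64 − 1] / r = ¥746,188

¥746,188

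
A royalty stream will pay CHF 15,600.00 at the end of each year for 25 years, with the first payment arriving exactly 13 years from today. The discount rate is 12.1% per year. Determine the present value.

CHF 30,856.14

Ordinary annuity of 25 payments, first payment at period 13.
Periodic rate r = 0.121 per year.
The ordinary-annuity PV formula values the stream one period before the first payment (period 12); discount that back 12 periods:
PV₀ = 15,600 × [1 − (1+r)^−25] / r × (1+r)^−12 = CHF 30,856.14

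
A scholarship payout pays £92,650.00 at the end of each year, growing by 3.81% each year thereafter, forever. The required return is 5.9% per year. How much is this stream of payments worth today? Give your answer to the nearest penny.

£4,433,014.35

Periodic rate r = 0.059 per year.
Growing perpetuity (Gordon): PV = PMT₁ / (r − g) = 92,650 / (r − 0.0381) = £4,433,014.35.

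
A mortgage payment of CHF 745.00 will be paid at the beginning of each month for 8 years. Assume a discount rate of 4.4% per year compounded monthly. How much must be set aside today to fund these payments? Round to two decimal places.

CHF 60,416.78

This is an annuity due: 96 payments of CHF 745.00 at the beginning of each month.
Periodic rate r = 0.044/12 per month; n is counted in months.
PV = PMT × [(1 − (1+r)^−n)/r] × (1+r) = 745 × [1 − (1+r)^−96] / r × (1+r) = CHF 60,416.78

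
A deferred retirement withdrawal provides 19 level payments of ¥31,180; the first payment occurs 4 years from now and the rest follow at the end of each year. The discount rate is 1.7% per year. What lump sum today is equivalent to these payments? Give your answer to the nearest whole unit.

¥477,867

Ordinary annuity of 19 payments, first payment at period 4.
Periodic rate r = 0.017 per year.
The ordinary-annuity PV formula values the stream one period before the first payment (period 3); discount that back 3 periods:
PV₀ = 31,180 × [1 − (1+r)^−19] / r × (1+r)^−3 = ¥477,867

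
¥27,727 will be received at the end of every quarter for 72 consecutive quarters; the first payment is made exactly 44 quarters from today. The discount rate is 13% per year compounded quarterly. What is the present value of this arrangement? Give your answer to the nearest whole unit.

Ordinary annuity of 72 payments, first payment at period 44.
Periodic rate r = 0.13/4 per quarter; n is counted in quarters.
The ordinary-annuity PV formula values the stream one period before the first payment (period 43); discount that back 43 periods:
PV₀ = 27,727 × [1 − (1+r)^−72] / r × (1+r)^−43 = ¥194,088

¥194,088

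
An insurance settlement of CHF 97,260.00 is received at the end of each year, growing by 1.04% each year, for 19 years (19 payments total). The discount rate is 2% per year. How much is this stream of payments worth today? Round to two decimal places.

CHF 1,666,128.77

Periodic rate r = 0.02 per year.
Growing ordinary annuity: PV = PMT₁ × [1 − ((1+g)/(1+r))^n] / (r − g) = 97,260 × [1 − ((1+0.0104)/(1+r))^19] / (r − 0.0104) = CHF 1,666,128.77.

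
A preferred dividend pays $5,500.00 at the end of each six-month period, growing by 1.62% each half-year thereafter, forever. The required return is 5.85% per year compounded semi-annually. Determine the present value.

Periodic rate r = 0.0585/2 per half-year.
Growing perpetuity (Gordon): PV = PMT₁ / (r − g) = 5,500 / (r − 0.0162) = $421,455.94.

$421,455.94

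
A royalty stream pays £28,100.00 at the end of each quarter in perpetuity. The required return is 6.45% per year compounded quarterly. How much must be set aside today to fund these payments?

Periodic rate r = 0.0645/4 per quarter.
Level perpetuity: PV = PMT / r = 28,100 / (0.0645/4) = £1,742,635.66.

£1,742,635.66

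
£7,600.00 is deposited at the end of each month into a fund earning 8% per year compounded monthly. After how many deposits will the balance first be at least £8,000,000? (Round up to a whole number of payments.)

314 payments

Periodic rate r = 0.08/12 per month; n is counted in months.
Ordinary annuity FV: 8,000,000 = 7,600 × [((1+r)^n − 1)/r].
(1+r)^n = 1 + 8,000,000 × r / 7,600, so n = ln(1 + 8,000,000·r/7,600) / ln(1+r) = 313.28.
Round up to a whole number of payments: n = 314.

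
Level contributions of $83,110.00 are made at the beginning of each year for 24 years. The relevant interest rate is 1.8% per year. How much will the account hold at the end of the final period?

This is an annuity due: 24 deposits of $83,110.00 at the beginning of each year.
Periodic rate r = 0.018 per year.
FV = PMT × [((1+r)^n − 1)/r] × (1+r) = 83,110 × [(1+r)^24 − 1] / r × (1+r) = $2,511,991.76

$2,511,991.76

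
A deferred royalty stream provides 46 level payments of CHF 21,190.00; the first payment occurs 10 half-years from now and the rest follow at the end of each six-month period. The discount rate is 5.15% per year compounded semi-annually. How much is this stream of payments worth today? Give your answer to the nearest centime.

CHF 451,337.64

Ordinary annuity of 46 payments, first payment at period 10.
Periodic rate r = 0.0515/2 per half-year; n is counted in half-years.
The ordinary-annuity PV formula values the stream one period before the first payment (period 9); discount that back 9 periods:
PV₀ = 21,190 × [1 − (1+r)^−46] / r × (1+r)^−9 = CHF 451,337.64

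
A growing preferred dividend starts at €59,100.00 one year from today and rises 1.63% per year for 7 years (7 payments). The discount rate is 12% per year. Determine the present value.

€281,220.35

Periodic rate r = 0.12 per year.
Growing ordinary annuity: PV = PMT₁ × [1 − ((1+g)/(1+r))^n] / (r − g) = 59,100 × [1 − ((1+0.0163)/(1+r))^7] / (r − 0.0163) = €281,220.35.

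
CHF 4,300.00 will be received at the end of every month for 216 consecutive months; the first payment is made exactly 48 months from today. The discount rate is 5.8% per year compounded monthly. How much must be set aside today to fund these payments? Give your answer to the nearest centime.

Ordinary annuity of 216 payments, first payment at period 48.
Periodic rate r = 0.058/12 per month; n is counted in months.
The ordinary-annuity PV formula values the stream one period before the first payment (period 47); discount that back 47 periods:
PV₀ = 4,300 × [1 − (1+r)^−216] / r × (1+r)^−47 = CHF 458,937.24

CHF 458,937.24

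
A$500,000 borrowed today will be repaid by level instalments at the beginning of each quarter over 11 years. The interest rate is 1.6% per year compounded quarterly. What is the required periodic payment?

A$12,366.14

Level annuity due; solve PV = PMT × [(1 − (1+r)^−n)/r] × (1+r) for PMT.
Periodic rate r = 0.016/4 per quarter; n is counted in quarters.
With n = 44: PMT = 500,000 / ([(1 − (1+r)^−n)/r] × (1+r)) = A$12,366.14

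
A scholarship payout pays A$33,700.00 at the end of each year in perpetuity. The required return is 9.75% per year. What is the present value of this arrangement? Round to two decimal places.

A$345,641.03

Periodic rate r = 0.0975 per year.
Level perpetuity: PV = PMT / r = 33,700 / (0.0975) = A$345,641.03.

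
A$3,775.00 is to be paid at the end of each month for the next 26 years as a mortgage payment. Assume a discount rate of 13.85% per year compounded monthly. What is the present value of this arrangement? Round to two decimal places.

A$317,961.79

This is an ordinary annuity: 312 payments of A$3,775.00 at the end of each month.
Periodic rate r = 0.1385/12 per month; n is counted in months.
PV = PMT × [(1 − (1+r)^−n)/r] = 3,775 × [1 − (1+r)^−312] / r = A$317,961.79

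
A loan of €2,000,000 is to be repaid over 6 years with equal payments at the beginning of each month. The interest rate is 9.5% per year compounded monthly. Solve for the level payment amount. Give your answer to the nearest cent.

Level annuity due; solve PV = PMT × [(1 − (1+r)^−n)/r] × (1+r) for PMT.
Periodic rate r = 0.095/12 per month; n is counted in months.
With n = 72: PMT = 2,000,000 / ([(1 − (1+r)^−n)/r] × (1+r)) = €36,262.31

€36,262.31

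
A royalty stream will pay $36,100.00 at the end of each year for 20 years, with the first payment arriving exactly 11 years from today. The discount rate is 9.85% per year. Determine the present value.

Ordinary annuity of 20 payments, first payment at period 11.
Periodic rate r = 0.0985 per year.
The ordinary-annuity PV formula values the stream one period before the first payment (period 10); discount that back 10 periods:
PV₀ = 36,100 × [1 − (1+r)^−20] / r × (1+r)^−10 = $121,360.90

$121,360.90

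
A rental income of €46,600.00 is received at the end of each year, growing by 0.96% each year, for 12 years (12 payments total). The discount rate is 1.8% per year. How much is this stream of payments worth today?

Periodic rate r = 0.018 per year.
Growing ordinary annuity: PV = PMT₁ × [1 − ((1+g)/(1+r))^n] / (r − g) = 46,600 × [1 − ((1+0.0096)/(1+r))^12] / (r − 0.0096) = €525,056.00.

€525,056.00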